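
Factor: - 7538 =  - 2^1* 3769^1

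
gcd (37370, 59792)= 7474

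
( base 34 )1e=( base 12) 40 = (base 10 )48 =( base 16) 30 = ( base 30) 1i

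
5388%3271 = 2117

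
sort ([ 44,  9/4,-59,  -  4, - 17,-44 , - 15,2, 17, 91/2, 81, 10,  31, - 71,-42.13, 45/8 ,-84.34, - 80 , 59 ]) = [-84.34, -80, - 71, -59, - 44, - 42.13, - 17,  -  15, - 4,2, 9/4, 45/8,10, 17, 31, 44, 91/2, 59, 81 ] 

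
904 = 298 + 606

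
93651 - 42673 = 50978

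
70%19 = 13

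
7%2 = 1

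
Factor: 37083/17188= 2^( - 2)*3^1*47^1*263^1*4297^(  -  1)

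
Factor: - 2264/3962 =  - 4/7 =- 2^2*7^( - 1 ) 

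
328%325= 3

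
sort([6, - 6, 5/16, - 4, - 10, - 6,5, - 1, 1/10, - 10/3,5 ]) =[  -  10,-6, - 6,-4,- 10/3,- 1, 1/10,5/16, 5,5,6] 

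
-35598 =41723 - 77321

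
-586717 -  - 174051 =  - 412666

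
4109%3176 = 933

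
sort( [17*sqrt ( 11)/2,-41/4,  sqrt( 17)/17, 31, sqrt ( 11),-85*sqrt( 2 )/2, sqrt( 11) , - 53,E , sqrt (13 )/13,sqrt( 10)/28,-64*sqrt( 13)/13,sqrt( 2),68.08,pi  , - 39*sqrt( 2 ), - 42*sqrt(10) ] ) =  [ - 42*sqrt(10),-85*sqrt (2 )/2,-39*sqrt (2 ),-53, - 64 * sqrt( 13)/13,-41/4,sqrt( 10)/28,sqrt( 17 )/17,sqrt( 13 ) /13,  sqrt ( 2),E,pi,sqrt(11),sqrt(11),17*sqrt( 11 ) /2,31,68.08]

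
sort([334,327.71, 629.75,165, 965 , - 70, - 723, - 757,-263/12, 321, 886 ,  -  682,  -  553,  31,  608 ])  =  [-757,  -  723, -682, - 553, - 70, - 263/12,31,165, 321, 327.71,334,608,  629.75,886, 965]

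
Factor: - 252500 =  - 2^2*5^4*101^1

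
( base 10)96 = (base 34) 2s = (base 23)44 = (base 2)1100000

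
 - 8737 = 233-8970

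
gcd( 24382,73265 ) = 1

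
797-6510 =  - 5713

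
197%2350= 197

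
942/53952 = 157/8992 = 0.02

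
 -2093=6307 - 8400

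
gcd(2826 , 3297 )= 471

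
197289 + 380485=577774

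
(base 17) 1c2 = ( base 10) 495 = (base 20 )14F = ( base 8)757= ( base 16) 1EF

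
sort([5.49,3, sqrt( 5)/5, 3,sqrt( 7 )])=[sqrt( 5 )/5,sqrt( 7 ), 3,3, 5.49] 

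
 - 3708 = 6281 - 9989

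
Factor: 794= 2^1*397^1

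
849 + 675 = 1524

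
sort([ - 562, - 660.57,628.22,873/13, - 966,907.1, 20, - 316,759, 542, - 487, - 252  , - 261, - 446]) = [ - 966, - 660.57,  -  562, -487,-446,-316, - 261, - 252,20 , 873/13, 542, 628.22, 759,907.1] 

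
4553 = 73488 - 68935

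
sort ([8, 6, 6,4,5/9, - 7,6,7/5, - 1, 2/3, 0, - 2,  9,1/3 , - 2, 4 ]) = [ - 7, - 2 , - 2, - 1,0,1/3,5/9 , 2/3, 7/5, 4, 4, 6, 6, 6,8, 9 ] 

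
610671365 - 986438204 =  - 375766839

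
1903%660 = 583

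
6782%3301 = 180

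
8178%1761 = 1134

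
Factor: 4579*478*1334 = 2^2 * 19^1*23^1*29^1*239^1*241^1 = 2919808508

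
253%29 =21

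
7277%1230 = 1127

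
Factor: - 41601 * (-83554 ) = 2^1 *3^1*7^2*283^1*41777^1 = 3475929954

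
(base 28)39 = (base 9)113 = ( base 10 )93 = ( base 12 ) 79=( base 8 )135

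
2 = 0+2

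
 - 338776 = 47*( - 7208)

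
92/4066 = 46/2033 = 0.02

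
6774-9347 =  - 2573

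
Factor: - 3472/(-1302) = 8/3 = 2^3*3^(- 1) 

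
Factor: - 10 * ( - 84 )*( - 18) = -2^4*3^3 * 5^1*7^1 = - 15120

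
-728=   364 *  (-2) 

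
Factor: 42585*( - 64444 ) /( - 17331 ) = 2^2*5^1*17^1*53^(-1 )*109^( - 1 )*167^1*16111^1 = 914782580/5777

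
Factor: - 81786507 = -3^1 * 11^1 *17^1*19^1 * 7673^1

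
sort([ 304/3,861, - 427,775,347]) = [-427,304/3, 347,775,861] 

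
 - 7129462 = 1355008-8484470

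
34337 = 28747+5590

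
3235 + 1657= 4892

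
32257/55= 32257/55 =586.49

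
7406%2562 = 2282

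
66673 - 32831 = 33842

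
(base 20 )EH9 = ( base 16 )173d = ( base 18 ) 1069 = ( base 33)5F9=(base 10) 5949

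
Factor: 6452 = 2^2*1613^1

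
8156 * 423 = 3449988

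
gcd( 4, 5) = 1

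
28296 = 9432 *3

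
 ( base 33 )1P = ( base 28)22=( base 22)2e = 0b111010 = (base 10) 58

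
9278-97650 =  - 88372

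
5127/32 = 160 + 7/32 = 160.22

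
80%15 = 5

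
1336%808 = 528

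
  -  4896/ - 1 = 4896 + 0/1 = 4896.00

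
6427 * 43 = 276361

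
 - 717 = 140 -857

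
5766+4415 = 10181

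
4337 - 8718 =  - 4381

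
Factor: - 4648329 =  - 3^2*7^1* 73783^1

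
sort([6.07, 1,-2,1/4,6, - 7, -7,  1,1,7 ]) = [ - 7, - 7,-2,1/4, 1, 1,1,6, 6.07,7]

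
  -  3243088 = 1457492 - 4700580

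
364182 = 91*4002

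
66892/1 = 66892 = 66892.00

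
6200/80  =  77 + 1/2 = 77.50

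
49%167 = 49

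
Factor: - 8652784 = -2^4*7^1*23^1 * 3359^1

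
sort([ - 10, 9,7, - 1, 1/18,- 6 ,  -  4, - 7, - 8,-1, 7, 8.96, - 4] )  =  [- 10, - 8, - 7,  -  6, - 4, - 4, - 1 , - 1,1/18, 7, 7, 8.96,9] 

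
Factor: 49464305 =5^1*11^1*17^1*52903^1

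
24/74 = 12/37 = 0.32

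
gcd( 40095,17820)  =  4455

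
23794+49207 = 73001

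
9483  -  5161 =4322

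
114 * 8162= 930468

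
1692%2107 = 1692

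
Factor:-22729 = -7^1*17^1*191^1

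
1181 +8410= 9591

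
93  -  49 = 44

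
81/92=81/92=0.88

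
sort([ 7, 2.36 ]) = [ 2.36,7] 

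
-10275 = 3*( - 3425) 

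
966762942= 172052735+794710207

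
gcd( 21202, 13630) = 2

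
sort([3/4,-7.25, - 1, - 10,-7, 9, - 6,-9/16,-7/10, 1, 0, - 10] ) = [-10,-10,-7.25 ,  -  7,- 6,  -  1, - 7/10,-9/16, 0,  3/4, 1, 9]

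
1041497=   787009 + 254488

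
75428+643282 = 718710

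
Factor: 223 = 223^1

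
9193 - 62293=  -  53100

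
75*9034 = 677550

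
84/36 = 7/3 =2.33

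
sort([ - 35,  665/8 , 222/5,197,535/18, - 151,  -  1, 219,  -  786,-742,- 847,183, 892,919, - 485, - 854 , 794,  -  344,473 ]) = [-854, - 847, - 786, - 742, - 485 ,-344, - 151, - 35, - 1, 535/18,222/5, 665/8, 183,197 , 219,473,794,892,  919]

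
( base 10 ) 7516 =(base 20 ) IFG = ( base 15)2361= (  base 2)1110101011100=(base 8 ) 16534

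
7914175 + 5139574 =13053749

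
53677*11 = 590447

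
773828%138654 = 80558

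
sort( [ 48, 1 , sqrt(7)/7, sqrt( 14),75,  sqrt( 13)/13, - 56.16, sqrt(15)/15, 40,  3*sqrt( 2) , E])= [-56.16, sqrt( 15) /15, sqrt( 13)/13,sqrt( 7)/7 , 1 , E,sqrt(14 ),3*sqrt( 2),40, 48,75]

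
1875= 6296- 4421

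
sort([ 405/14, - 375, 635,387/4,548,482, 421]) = [ - 375,405/14, 387/4,421,482,548,635]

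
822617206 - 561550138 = 261067068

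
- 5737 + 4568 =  - 1169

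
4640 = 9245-4605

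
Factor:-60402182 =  - 2^1*30201091^1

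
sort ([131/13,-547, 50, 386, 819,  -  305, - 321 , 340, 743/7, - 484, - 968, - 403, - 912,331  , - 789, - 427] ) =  [ - 968, - 912, - 789, - 547, - 484, - 427, - 403, - 321, - 305 , 131/13, 50, 743/7,331,340,386,819 ]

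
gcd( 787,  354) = 1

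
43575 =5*8715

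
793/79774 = 793/79774 = 0.01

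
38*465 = 17670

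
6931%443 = 286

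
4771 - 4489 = 282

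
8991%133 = 80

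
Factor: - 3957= - 3^1*1319^1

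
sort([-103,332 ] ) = [ - 103, 332 ]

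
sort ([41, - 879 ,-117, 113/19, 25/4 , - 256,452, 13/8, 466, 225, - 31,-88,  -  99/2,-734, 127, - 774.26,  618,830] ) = [ - 879,- 774.26, - 734,-256, - 117, - 88, - 99/2, -31, 13/8, 113/19,25/4,41, 127, 225,  452,466,618,  830 ]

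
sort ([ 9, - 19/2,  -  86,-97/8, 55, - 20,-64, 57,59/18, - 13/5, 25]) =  [ - 86, - 64, - 20, - 97/8, - 19/2,-13/5, 59/18, 9,25, 55, 57 ]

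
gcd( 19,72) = 1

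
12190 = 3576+8614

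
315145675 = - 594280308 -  - 909425983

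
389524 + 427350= 816874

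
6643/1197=949/171  =  5.55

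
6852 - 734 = 6118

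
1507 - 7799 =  - 6292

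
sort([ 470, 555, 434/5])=[434/5,  470,555] 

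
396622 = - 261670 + 658292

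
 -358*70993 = - 25415494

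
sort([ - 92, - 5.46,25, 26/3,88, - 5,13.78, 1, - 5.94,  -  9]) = [ - 92, - 9, - 5.94, - 5.46, - 5, 1, 26/3 , 13.78 , 25 , 88 ]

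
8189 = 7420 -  - 769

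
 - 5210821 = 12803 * ( - 407) 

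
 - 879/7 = - 879/7=-125.57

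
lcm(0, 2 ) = 0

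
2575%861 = 853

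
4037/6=4037/6 = 672.83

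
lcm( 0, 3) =0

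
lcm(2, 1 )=2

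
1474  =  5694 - 4220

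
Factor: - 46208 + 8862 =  - 2^1 * 71^1 * 263^1 = -37346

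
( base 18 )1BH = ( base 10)539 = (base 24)mb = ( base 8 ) 1033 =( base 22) 12b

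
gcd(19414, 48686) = 2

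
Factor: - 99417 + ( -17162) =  - 116579 =-116579^1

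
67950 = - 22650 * (-3)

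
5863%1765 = 568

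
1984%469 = 108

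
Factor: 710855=5^1 *17^1* 8363^1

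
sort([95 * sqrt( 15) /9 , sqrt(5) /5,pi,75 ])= [ sqrt ( 5)/5, pi,  95*sqrt(15 ) /9,75] 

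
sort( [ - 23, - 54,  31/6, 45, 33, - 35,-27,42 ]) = [ - 54,-35,-27,- 23,31/6,33,42,45]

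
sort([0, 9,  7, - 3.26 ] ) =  [ - 3.26,0, 7, 9]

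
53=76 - 23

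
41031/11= 3730 + 1/11 = 3730.09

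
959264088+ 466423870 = 1425687958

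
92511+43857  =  136368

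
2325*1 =2325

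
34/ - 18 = -2 + 1/9 = -1.89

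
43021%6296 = 5245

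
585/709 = 585/709= 0.83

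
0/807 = 0 = 0.00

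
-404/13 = -404/13 = - 31.08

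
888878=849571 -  - 39307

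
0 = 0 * 551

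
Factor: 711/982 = 2^(-1)*3^2*79^1*491^(- 1)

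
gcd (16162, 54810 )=2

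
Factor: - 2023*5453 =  - 11031419 = -  7^2*17^2*19^1 * 41^1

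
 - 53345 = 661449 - 714794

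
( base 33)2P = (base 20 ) 4B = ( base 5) 331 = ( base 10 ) 91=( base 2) 1011011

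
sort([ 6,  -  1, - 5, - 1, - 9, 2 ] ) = [  -  9, - 5,-1,-1,2,6]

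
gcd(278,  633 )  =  1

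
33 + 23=56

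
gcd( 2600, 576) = 8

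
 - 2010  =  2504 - 4514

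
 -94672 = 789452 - 884124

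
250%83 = 1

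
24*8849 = 212376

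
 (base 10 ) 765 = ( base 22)1ch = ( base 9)1040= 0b1011111101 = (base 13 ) 46b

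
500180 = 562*890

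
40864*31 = 1266784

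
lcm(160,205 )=6560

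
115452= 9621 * 12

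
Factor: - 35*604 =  - 21140=-2^2*5^1 *7^1 * 151^1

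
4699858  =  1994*2357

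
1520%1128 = 392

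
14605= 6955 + 7650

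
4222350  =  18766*225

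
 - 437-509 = -946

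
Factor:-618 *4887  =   - 2^1*3^4*103^1*181^1 = -  3020166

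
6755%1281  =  350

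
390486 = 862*453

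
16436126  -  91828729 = - 75392603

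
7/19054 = 1/2722 = 0.00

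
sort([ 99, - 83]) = [ - 83,99]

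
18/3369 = 6/1123 = 0.01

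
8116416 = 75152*108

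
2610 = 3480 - 870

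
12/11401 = 12/11401 =0.00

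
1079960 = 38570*28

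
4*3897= 15588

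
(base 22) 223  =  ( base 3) 1101121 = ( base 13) 601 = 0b1111110111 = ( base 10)1015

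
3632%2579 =1053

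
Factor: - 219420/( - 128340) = 31^( -1)*53^1 = 53/31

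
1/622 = 1/622 = 0.00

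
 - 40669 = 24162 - 64831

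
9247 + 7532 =16779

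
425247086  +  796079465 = 1221326551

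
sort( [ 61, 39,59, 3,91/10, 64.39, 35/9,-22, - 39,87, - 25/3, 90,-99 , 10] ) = [ - 99 , -39, - 22, - 25/3, 3, 35/9,  91/10, 10,  39, 59,61,64.39 , 87,90 ]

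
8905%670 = 195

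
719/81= 8 + 71/81  =  8.88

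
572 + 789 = 1361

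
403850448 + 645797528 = 1049647976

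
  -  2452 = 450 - 2902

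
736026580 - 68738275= 667288305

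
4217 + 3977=8194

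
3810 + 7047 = 10857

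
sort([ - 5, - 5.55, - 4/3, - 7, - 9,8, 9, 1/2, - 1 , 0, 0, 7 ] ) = [ - 9,  -  7, - 5.55,-5, - 4/3,- 1, 0, 0, 1/2, 7,  8, 9]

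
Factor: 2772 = 2^2*3^2*7^1*11^1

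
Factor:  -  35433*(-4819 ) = 170751627 = 3^2*31^1 * 61^1*79^1*127^1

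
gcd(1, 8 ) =1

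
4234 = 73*58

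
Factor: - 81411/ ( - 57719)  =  3^1*11^1*2467^1*57719^(- 1 ) 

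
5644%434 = 2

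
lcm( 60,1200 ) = 1200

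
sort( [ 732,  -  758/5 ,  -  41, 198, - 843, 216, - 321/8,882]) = [ - 843, - 758/5,  -  41, - 321/8,198,216, 732,882] 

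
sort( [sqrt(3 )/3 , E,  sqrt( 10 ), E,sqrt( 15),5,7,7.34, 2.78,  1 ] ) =[sqrt (3)/3, 1,E,E,2.78,sqrt( 10 ), sqrt(15 ),5, 7,7.34 ]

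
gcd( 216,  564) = 12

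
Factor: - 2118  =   - 2^1*3^1*353^1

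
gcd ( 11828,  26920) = 4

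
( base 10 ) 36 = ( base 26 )1a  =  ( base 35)11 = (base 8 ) 44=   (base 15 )26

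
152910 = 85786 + 67124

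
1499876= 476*3151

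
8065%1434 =895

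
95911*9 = 863199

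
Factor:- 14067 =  - 3^3*521^1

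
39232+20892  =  60124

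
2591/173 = 14  +  169/173= 14.98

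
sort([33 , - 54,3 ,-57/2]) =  [ - 54,-57/2,3,33]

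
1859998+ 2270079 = 4130077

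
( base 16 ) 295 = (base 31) la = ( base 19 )1FF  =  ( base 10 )661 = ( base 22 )181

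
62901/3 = 20967  =  20967.00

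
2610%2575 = 35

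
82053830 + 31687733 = 113741563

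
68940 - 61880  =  7060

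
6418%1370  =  938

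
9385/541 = 17 + 188/541 =17.35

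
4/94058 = 2/47029 = 0.00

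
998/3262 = 499/1631 = 0.31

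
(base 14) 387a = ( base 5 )304113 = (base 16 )26b4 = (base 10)9908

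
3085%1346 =393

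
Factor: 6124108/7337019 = 2^2*3^( - 1 )*61^( -1)*40093^( - 1 )*1531027^1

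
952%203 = 140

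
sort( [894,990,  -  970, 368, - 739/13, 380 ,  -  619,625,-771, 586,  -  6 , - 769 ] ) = [ - 970,  -  771, - 769,  -  619,-739/13,  -  6, 368, 380, 586,625,894,990 ] 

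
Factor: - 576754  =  -2^1 * 283^1*1019^1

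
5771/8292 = 5771/8292 = 0.70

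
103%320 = 103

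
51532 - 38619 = 12913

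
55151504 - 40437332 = 14714172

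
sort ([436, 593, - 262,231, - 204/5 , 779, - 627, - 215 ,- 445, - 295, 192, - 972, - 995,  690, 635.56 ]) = [ - 995, - 972, - 627, - 445,-295, - 262,  -  215, - 204/5, 192, 231 , 436, 593, 635.56, 690, 779]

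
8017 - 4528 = 3489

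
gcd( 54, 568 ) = 2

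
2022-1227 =795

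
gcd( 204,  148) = 4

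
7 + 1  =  8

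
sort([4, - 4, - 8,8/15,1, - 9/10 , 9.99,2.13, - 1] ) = [ - 8, - 4, - 1, - 9/10, 8/15,1, 2.13, 4,  9.99 ] 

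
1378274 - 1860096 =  - 481822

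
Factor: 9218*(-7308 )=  - 2^3*3^2*7^1*  11^1*29^1*419^1 = -67365144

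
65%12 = 5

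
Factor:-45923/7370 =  - 2^( - 1)*5^(-1 )*11^( -1)*19^1*67^(  -  1)*2417^1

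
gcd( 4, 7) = 1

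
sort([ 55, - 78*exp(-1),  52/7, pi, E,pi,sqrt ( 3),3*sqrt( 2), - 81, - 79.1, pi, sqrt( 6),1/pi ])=[ - 81, -79.1,  -  78 * exp( - 1 ),1/pi,sqrt( 3), sqrt(6), E,pi, pi, pi, 3 * sqrt( 2),52/7,  55]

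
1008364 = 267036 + 741328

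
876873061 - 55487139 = 821385922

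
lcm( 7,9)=63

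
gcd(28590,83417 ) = 1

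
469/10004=469/10004 = 0.05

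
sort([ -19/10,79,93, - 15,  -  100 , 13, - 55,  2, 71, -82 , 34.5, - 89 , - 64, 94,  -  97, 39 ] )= [-100, -97,-89,-82,-64, -55, - 15,- 19/10, 2, 13, 34.5 , 39,  71, 79,93, 94]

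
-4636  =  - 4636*1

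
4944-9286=  -  4342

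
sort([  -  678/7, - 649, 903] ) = [-649 , - 678/7, 903 ]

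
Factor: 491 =491^1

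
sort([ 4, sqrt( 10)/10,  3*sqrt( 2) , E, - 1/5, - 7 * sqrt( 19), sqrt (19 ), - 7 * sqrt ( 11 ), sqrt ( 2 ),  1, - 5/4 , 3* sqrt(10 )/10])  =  [-7*sqrt( 19 ), - 7 * sqrt(11 ), -5/4, - 1/5, sqrt(10) /10,3*sqrt ( 10)/10 , 1, sqrt( 2 ),  E, 4, 3*sqrt ( 2),sqrt( 19) ] 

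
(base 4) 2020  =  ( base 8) 210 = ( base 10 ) 136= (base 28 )4O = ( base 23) 5L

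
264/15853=264/15853 = 0.02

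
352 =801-449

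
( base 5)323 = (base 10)88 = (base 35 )2i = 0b1011000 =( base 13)6A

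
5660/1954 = 2+876/977 = 2.90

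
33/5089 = 33/5089 = 0.01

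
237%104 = 29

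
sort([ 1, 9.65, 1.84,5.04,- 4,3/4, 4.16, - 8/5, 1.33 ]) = [ - 4, - 8/5,3/4,1,1.33 , 1.84,4.16 , 5.04, 9.65 ]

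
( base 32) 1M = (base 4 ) 312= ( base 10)54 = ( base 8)66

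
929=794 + 135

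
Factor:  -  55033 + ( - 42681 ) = - 2^1*48857^1 = - 97714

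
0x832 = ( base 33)1uj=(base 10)2098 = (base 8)4062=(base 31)25L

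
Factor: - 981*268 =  - 262908 = -2^2*3^2*67^1*109^1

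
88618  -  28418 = 60200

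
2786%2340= 446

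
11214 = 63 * 178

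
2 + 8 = 10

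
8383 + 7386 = 15769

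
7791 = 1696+6095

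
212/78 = 2 + 28/39 = 2.72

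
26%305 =26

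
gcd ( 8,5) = 1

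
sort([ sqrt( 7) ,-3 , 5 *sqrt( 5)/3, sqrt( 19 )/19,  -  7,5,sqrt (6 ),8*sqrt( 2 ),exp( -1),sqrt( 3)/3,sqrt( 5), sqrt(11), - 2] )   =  [ - 7, - 3, - 2,  sqrt(19) /19 , exp( - 1),sqrt(3 )/3 , sqrt(5), sqrt(6 ),  sqrt( 7 ), sqrt(11) , 5*sqrt(5 )/3,5,  8 * sqrt( 2)]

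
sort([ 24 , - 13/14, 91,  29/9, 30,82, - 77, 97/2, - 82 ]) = [-82, - 77,-13/14, 29/9, 24 , 30, 97/2,82, 91]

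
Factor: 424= 2^3 * 53^1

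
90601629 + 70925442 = 161527071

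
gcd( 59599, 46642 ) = 1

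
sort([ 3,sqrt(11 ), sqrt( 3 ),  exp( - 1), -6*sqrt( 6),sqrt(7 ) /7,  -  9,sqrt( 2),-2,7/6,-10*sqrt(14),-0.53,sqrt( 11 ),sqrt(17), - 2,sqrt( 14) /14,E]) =[ - 10 * sqrt( 14 ), - 6 *sqrt( 6),-9,-2,-2,-0.53,  sqrt( 14 )/14,exp (-1 ),sqrt ( 7)/7,7/6,sqrt( 2 ),sqrt( 3),E,3,sqrt( 11),sqrt( 11),sqrt (17)] 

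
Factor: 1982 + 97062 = 2^2  *11^1*2251^1 = 99044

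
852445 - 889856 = -37411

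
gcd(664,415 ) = 83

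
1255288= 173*7256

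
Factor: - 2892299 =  -2892299^1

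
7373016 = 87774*84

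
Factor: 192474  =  2^1*3^2 *17^2*37^1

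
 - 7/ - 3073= 1/439 = 0.00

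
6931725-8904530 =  - 1972805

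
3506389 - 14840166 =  - 11333777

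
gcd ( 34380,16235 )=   955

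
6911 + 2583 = 9494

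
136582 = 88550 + 48032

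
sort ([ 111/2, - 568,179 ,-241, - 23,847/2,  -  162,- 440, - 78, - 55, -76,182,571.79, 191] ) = [-568,  -  440,-241, - 162, - 78,  -  76, - 55, - 23, 111/2,179,  182,191, 847/2,571.79] 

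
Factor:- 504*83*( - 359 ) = 15017688 = 2^3*3^2*7^1*83^1*359^1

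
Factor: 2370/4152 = 2^(  -  2 )*5^1 * 79^1*173^(- 1) =395/692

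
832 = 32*26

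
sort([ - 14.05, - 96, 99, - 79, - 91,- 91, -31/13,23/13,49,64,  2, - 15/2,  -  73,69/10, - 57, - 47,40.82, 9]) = [ - 96, - 91, - 91, - 79, - 73, - 57, - 47,  -  14.05, - 15/2, - 31/13, 23/13,2,69/10,9 , 40.82,49,64,99]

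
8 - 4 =4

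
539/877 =539/877 = 0.61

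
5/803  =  5/803=0.01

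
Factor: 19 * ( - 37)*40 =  - 2^3 * 5^1*19^1 * 37^1=- 28120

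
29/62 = 29/62  =  0.47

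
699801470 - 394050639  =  305750831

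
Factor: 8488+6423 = 13^1*31^1*37^1= 14911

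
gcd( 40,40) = 40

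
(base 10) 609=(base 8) 1141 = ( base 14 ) 317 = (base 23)13b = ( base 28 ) LL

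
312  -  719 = - 407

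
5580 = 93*60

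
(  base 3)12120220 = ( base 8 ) 7752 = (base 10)4074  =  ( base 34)3HS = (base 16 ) FEA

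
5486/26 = 211=211.00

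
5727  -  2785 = 2942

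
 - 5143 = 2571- 7714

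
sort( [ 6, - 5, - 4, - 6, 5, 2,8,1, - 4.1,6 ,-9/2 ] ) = [  -  6, - 5,-9/2, - 4.1, - 4, 1,  2, 5,  6, 6, 8]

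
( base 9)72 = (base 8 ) 101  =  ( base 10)65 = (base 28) 29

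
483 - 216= 267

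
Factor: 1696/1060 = 8/5  =  2^3 * 5^( - 1 )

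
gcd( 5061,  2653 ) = 7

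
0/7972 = 0  =  0.00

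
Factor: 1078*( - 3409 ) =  - 2^1*7^3*11^1*487^1 = - 3674902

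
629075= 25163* 25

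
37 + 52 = 89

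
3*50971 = 152913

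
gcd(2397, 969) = 51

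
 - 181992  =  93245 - 275237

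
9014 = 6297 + 2717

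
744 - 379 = 365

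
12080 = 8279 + 3801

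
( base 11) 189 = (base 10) 218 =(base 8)332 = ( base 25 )8i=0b11011010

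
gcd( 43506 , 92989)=1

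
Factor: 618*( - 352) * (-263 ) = 2^6*3^1 * 11^1*103^1*263^1 = 57211968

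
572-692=-120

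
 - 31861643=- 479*66517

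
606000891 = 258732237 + 347268654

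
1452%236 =36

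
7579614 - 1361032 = 6218582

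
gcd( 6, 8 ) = 2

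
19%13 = 6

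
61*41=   2501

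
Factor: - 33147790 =-2^1*5^1 * 13^1*17^1*53^1*283^1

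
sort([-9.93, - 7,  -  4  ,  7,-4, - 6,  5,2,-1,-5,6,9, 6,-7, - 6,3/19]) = [ - 9.93, -7,-7,-6, - 6, - 5, - 4,  -  4,-1, 3/19,  2,5,6,6,7,  9 ] 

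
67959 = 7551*9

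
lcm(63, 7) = 63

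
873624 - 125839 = 747785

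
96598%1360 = 38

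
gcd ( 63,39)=3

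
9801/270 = 363/10 = 36.30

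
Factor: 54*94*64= 324864 = 2^8*3^3 * 47^1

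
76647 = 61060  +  15587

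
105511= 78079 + 27432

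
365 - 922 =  - 557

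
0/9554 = 0 = 0.00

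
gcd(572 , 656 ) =4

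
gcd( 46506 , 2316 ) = 6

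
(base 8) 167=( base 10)119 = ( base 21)5E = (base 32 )3N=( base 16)77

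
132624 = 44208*3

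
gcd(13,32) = 1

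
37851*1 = 37851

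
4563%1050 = 363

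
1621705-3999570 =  - 2377865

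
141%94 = 47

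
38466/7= 5495 + 1/7=5495.14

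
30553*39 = 1191567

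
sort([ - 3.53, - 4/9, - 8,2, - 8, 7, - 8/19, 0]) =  [ - 8,- 8, - 3.53, - 4/9, - 8/19,  0,2, 7 ]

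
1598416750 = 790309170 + 808107580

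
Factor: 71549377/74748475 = 5^ ( - 2) * 43^1*181^( - 1) * 277^1*6007^1*16519^( - 1) 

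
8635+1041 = 9676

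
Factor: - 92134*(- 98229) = 9050230686  =  2^1*3^1*7^1*137^1*239^1*6581^1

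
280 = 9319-9039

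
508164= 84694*6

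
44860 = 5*8972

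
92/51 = 1 + 41/51 =1.80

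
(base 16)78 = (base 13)93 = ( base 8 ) 170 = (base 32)3O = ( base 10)120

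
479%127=98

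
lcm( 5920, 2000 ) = 148000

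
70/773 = 70/773 = 0.09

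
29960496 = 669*44784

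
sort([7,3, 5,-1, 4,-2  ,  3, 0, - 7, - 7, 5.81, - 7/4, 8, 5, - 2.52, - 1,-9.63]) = [ - 9.63,-7, - 7, - 2.52,- 2, -7/4, - 1,-1, 0 , 3, 3, 4, 5, 5,5.81,7,8]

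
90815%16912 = 6255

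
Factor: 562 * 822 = 2^2 *3^1 * 137^1*281^1= 461964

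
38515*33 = 1270995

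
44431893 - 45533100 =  - 1101207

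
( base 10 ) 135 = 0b10000111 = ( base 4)2013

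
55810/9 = 6201  +  1/9   =  6201.11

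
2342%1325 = 1017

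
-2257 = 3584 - 5841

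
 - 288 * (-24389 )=7024032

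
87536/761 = 87536/761 = 115.03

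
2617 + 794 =3411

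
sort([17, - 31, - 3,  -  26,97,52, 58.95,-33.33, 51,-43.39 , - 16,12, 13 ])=[ - 43.39 , - 33.33, - 31, - 26, - 16, - 3 , 12,13,  17,  51, 52,58.95,  97]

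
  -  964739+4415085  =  3450346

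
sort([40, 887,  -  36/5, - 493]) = [ - 493, - 36/5,  40,887 ]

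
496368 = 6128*81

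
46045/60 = 767 + 5/12 = 767.42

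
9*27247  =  245223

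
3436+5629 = 9065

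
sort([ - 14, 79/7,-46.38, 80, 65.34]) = [  -  46.38, - 14, 79/7, 65.34, 80]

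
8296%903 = 169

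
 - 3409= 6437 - 9846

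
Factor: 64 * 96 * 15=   92160 = 2^11*3^2*5^1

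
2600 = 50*52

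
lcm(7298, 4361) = 357602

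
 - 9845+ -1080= - 10925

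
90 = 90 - 0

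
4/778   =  2/389 = 0.01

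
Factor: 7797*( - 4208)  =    -  2^4*3^1*23^1 * 113^1*263^1= - 32809776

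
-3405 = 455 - 3860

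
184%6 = 4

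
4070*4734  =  19267380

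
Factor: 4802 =2^1*7^4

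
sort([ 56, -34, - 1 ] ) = [-34, - 1, 56 ] 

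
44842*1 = 44842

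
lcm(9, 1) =9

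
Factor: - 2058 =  - 2^1*3^1*7^3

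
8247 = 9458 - 1211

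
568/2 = 284 = 284.00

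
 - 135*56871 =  - 7677585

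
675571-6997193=-6321622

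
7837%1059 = 424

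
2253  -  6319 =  - 4066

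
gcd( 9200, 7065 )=5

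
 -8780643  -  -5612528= - 3168115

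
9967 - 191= 9776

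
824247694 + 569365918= 1393613612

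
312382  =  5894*53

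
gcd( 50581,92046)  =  1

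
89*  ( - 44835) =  - 3990315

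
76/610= 38/305= 0.12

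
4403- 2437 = 1966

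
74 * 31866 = 2358084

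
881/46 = 19 + 7/46=19.15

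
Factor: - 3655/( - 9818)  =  2^( - 1) * 5^1*17^1*43^1*4909^(-1)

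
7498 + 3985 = 11483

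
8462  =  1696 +6766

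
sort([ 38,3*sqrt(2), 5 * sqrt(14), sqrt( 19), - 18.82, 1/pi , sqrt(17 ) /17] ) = [-18.82, sqrt(17) /17, 1/pi,3 * sqrt (2),sqrt( 19 ),  5*sqrt (14),38]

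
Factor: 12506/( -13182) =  - 3^( - 1)*13^( - 1)*37^1 = - 37/39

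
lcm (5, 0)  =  0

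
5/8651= 5/8651=0.00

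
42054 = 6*7009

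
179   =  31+148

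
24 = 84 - 60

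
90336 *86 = 7768896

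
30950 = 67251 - 36301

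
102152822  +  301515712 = 403668534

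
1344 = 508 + 836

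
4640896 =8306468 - 3665572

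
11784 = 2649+9135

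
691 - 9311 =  - 8620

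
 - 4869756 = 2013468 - 6883224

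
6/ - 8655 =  - 2/2885 = - 0.00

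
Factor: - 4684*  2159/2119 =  - 10112756/2119 = - 2^2*13^( - 1)*17^1*127^1*163^( - 1) * 1171^1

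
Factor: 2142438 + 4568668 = 6711106 =2^1*3355553^1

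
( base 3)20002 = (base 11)13A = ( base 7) 323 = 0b10100100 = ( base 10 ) 164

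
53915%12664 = 3259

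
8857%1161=730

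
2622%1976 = 646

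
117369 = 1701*69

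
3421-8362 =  - 4941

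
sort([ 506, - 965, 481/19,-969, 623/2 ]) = [-969 , - 965,481/19,623/2, 506]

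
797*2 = 1594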